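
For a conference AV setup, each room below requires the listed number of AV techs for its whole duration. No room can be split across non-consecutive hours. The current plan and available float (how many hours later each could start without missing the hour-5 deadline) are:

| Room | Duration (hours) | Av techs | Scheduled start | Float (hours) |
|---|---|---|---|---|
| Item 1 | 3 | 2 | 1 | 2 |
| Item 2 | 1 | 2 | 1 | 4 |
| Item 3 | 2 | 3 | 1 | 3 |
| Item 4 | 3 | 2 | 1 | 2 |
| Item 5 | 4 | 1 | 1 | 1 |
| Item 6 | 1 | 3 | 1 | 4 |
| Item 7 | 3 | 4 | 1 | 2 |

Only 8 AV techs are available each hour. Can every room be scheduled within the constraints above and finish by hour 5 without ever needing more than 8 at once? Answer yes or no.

no

The minimum achievable peak is 9; 8 < 9, so no feasible schedule stays within the cap.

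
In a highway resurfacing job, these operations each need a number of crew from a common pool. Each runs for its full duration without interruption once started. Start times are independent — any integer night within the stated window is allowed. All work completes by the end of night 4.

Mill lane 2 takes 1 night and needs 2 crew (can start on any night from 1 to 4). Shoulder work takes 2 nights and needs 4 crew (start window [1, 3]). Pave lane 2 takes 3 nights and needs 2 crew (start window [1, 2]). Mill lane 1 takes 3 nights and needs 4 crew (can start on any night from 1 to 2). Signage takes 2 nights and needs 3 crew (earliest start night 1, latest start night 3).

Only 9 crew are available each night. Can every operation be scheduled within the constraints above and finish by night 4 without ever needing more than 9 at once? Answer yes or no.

The minimum achievable peak is 10; 9 < 10, so no feasible schedule stays within the cap.

no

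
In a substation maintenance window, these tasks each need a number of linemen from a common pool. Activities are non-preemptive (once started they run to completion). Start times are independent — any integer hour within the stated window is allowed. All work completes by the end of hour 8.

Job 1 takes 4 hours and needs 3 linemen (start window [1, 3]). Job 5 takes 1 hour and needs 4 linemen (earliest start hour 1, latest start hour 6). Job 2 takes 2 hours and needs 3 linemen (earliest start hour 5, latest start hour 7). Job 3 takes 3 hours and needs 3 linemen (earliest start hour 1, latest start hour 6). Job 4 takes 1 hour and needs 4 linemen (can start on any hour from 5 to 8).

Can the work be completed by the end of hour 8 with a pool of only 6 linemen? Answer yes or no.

yes

Schedule Job 1@1, Job 5@5, Job 2@6, Job 3@1, Job 4@8: h1:6  h2:6  h3:6  h4:3  h5:4  h6:3  h7:3  h8:4 — peak 6 ≤ 6.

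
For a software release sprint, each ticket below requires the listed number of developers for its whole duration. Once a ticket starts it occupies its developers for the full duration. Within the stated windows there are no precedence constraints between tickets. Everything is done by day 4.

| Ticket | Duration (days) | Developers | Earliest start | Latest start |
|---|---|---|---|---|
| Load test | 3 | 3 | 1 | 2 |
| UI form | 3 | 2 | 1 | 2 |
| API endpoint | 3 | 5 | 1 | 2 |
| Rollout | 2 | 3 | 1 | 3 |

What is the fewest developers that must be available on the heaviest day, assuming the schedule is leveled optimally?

Schedule Load test@1, UI form@1, API endpoint@1, Rollout@1: d1:13  d2:13  d3:10  d4:0 — peak 13.
No arrangement of the 24 feasible schedules does better.

13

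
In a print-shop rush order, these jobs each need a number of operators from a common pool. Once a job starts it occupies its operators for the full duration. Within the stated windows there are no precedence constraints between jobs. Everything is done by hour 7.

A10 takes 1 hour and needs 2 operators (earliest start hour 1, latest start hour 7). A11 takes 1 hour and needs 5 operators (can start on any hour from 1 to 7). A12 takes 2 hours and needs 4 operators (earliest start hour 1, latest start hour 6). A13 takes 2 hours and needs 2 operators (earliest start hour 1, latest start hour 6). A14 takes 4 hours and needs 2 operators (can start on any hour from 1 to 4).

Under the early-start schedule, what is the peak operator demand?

15

Early-start schedule: A10@1, A11@1, A12@1, A13@1, A14@1.
Load per hour: hour 1: 15, hour 2: 8, hour 3: 2, hour 4: 2, hour 5: 0, hour 6: 0, hour 7: 0.
Peak is 15.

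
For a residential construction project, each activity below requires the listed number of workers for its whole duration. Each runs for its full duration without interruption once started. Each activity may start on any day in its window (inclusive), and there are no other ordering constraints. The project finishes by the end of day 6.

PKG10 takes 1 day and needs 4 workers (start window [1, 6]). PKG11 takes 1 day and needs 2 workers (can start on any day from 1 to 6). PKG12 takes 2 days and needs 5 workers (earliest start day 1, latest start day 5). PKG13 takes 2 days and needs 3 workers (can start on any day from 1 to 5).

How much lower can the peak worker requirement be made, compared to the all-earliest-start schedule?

Early-start peak: d1:14  d2:8  d3:0  d4:0  d5:0  d6:0 ⇒ 14.
Leveled (PKG10@1, PKG11@2, PKG12@3, PKG13@5): d1:4  d2:2  d3:5  d4:5  d5:3  d6:3 ⇒ 5.
Reduction 14 − 5 = 9.

9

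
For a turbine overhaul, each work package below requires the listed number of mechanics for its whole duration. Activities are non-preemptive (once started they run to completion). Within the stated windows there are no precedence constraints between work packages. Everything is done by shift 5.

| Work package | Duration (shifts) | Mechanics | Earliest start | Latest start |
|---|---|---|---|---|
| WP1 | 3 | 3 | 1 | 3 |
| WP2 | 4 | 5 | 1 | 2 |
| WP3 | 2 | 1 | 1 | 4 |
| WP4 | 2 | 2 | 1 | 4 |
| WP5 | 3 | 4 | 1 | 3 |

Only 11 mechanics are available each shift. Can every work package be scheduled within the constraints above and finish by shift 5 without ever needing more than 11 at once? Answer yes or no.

The minimum achievable peak is 12; 11 < 12, so no feasible schedule stays within the cap.

no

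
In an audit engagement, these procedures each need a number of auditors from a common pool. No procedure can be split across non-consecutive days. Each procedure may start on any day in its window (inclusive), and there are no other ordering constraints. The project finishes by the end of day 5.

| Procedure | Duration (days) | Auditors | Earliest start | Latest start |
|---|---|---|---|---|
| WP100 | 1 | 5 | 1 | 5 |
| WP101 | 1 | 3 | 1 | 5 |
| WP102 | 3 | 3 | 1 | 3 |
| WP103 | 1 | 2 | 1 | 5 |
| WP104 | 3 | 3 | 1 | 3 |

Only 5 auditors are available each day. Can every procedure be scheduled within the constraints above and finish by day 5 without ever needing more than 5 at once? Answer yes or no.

Total auditor-days = 28; over 5 days the average is 28/5 > 5, so some day must exceed 5.

no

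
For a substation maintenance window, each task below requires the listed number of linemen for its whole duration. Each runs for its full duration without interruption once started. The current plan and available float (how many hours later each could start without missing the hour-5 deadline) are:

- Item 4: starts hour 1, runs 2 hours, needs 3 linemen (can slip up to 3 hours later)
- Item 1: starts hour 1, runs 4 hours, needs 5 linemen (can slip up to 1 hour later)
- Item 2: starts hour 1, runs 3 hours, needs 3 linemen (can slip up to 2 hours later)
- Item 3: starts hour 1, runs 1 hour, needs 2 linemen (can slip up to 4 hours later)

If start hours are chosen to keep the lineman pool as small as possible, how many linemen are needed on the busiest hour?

8

Early-start (Item 4@1, Item 1@1, Item 2@1, Item 3@1) gives peak 13: h1:13  h2:11  h3:8  h4:5  h5:0.
Shift Item 2→3, Item 3→5.
Schedule Item 4@1, Item 1@1, Item 2@3, Item 3@5: h1:8  h2:8  h3:8  h4:8  h5:5 — peak 8.
Total lineman-hours = 37 over 5 hours ⇒ peak ≥ ⌈37/5⌉ = 8, so 8 is optimal.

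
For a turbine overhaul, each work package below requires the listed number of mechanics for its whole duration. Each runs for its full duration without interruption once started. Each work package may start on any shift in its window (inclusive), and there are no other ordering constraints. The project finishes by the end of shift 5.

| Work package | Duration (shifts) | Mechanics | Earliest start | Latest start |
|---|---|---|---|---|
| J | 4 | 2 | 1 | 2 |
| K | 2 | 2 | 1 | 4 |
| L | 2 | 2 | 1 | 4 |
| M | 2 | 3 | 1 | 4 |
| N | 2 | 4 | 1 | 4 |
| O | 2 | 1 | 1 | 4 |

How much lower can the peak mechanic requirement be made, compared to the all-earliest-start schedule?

6

Early-start peak: s1:14  s2:14  s3:2  s4:2  s5:0 ⇒ 14.
Leveled (J@1, K@1, L@3, M@1, N@3, O@1): s1:8  s2:8  s3:8  s4:8  s5:0 ⇒ 8.
Reduction 14 − 8 = 6.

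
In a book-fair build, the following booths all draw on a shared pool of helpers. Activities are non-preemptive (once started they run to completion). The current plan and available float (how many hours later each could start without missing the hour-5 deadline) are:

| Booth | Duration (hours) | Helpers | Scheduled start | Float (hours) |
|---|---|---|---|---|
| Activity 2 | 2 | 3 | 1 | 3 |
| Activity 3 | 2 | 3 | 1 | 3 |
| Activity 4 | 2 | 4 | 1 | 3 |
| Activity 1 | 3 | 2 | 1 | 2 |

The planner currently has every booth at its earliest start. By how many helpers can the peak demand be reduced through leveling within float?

6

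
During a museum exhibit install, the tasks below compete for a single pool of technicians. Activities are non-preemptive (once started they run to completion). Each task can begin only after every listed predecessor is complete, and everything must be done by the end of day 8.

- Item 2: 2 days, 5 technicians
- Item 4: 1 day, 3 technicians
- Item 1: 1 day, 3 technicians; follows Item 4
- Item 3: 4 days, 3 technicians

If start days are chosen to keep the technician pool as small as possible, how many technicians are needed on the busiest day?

Early-start (Item 2@1, Item 4@1, Item 1@2, Item 3@1) gives peak 11: d1:11  d2:11  d3:3  d4:3  d5:0  d6:0  d7:0  d8:0.
Shift Item 4→3, Item 1→4, Item 3→5.
Schedule Item 2@1, Item 4@3, Item 1@4, Item 3@5: d1:5  d2:5  d3:3  d4:3  d5:3  d6:3  d7:3  d8:3 — peak 5.

5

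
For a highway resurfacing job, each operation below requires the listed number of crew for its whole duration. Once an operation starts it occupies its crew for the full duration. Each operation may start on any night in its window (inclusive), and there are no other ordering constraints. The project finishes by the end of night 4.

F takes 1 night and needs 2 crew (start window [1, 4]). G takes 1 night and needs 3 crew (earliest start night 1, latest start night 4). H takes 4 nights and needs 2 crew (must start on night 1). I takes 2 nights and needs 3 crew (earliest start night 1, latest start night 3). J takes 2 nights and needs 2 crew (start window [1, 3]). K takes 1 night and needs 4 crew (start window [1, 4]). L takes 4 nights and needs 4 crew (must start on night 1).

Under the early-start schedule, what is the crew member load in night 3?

6

At early start, night 3 has: H, L.
Demand: 2 + 4 = 6.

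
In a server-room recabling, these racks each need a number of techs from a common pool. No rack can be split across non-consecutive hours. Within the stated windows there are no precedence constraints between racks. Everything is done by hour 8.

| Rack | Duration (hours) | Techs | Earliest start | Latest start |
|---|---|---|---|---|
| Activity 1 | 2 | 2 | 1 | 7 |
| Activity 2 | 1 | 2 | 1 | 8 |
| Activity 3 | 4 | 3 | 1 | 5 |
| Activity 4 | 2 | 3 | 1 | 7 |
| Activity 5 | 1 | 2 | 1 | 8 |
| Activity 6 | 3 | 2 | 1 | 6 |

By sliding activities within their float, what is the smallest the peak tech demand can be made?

5

Early-start (Activity 1@1, Activity 2@1, Activity 3@1, Activity 4@1, Activity 5@1, Activity 6@1) gives peak 14: h1:14  h2:10  h3:5  h4:3  h5:0  h6:0  h7:0  h8:0.
Shift Activity 3→2, Activity 4→6, Activity 5→3, Activity 6→4.
Schedule Activity 1@1, Activity 2@1, Activity 3@2, Activity 4@6, Activity 5@3, Activity 6@4: h1:4  h2:5  h3:5  h4:5  h5:5  h6:5  h7:3  h8:0 — peak 5.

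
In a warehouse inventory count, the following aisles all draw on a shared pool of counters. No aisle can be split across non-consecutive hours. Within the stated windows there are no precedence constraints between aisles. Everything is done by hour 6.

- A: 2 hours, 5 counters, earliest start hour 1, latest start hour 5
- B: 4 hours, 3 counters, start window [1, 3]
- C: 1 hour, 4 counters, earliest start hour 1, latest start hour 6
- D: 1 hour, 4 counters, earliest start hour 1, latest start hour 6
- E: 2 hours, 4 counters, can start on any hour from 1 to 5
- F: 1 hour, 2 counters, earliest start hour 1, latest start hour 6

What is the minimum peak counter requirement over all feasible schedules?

7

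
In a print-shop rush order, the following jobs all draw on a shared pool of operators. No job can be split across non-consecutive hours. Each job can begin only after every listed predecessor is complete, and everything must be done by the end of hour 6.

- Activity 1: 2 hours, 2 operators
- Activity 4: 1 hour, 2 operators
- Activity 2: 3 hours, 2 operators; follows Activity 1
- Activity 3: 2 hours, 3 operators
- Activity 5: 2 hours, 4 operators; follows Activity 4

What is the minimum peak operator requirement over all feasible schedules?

6

Early-start (Activity 1@1, Activity 4@1, Activity 2@3, Activity 3@1, Activity 5@2) gives peak 9: h1:7  h2:9  h3:6  h4:2  h5:2  h6:0.
Shift Activity 3→2, Activity 5→4.
Schedule Activity 1@1, Activity 4@1, Activity 2@3, Activity 3@2, Activity 5@4: h1:4  h2:5  h3:5  h4:6  h5:6  h6:0 — peak 6.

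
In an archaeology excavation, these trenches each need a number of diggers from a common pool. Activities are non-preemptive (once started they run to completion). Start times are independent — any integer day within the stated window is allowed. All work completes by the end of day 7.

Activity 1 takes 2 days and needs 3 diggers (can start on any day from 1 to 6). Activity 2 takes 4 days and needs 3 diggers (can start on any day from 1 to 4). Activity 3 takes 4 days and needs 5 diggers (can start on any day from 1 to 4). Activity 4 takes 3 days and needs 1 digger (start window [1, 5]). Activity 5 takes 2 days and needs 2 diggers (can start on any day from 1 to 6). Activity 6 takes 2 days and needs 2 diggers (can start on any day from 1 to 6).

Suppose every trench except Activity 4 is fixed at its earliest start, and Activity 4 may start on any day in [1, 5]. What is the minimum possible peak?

15

Activity 4@1: d1:16  d2:16  d3:9  d4:8  d5:0  d6:0  d7:0 → peak 16
Activity 4@2: d1:15  d2:16  d3:9  d4:9  d5:0  d6:0  d7:0 → peak 16
Activity 4@3: d1:15  d2:15  d3:9  d4:9  d5:1  d6:0  d7:0 → peak 15
Activity 4@4: d1:15  d2:15  d3:8  d4:9  d5:1  d6:1  d7:0 → peak 15
Activity 4@5: d1:15  d2:15  d3:8  d4:8  d5:1  d6:1  d7:1 → peak 15
Best is Activity 4@3, peak 15.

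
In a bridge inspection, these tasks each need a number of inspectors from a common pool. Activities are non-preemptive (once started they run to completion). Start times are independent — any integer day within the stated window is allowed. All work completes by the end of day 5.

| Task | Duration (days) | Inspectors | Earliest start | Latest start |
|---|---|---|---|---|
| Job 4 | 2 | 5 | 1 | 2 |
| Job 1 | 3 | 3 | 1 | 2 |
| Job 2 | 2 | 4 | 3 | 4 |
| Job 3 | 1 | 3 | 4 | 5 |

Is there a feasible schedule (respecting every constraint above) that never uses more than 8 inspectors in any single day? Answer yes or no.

yes

Schedule Job 4@1, Job 1@1, Job 2@3, Job 3@4: d1:8  d2:8  d3:7  d4:7  d5:0 — peak 8 ≤ 8.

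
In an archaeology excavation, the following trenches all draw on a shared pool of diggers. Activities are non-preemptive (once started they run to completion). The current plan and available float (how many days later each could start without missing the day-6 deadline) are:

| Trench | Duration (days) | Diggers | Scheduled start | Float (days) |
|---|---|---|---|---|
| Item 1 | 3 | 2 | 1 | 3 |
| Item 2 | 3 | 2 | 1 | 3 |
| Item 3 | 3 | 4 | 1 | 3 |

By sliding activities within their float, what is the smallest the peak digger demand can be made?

4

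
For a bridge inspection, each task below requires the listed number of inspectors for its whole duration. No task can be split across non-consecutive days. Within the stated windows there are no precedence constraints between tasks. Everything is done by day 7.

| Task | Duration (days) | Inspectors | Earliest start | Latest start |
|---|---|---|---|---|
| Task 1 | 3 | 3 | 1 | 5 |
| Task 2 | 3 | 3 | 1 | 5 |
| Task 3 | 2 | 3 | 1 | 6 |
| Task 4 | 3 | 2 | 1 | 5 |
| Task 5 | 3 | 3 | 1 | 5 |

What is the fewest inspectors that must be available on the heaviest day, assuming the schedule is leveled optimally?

8

Early-start (Task 1@1, Task 2@1, Task 3@1, Task 4@1, Task 5@1) gives peak 14: d1:14  d2:14  d3:11  d4:0  d5:0  d6:0  d7:0.
Shift Task 3→4, Task 5→4.
Schedule Task 1@1, Task 2@1, Task 3@4, Task 4@1, Task 5@4: d1:8  d2:8  d3:8  d4:6  d5:6  d6:3  d7:0 — peak 8.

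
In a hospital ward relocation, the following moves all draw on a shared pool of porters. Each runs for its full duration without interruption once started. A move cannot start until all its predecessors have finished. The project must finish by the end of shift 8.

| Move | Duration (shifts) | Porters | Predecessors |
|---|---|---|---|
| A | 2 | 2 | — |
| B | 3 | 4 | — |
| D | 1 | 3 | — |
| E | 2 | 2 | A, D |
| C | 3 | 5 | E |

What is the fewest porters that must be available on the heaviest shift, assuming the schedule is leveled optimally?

6

Early-start (A@1, B@1, D@1, E@3, C@5) gives peak 9: s1:9  s2:6  s3:6  s4:2  s5:5  s6:5  s7:5  s8:0.
Shift B→2.
Schedule A@1, B@2, D@1, E@3, C@5: s1:5  s2:6  s3:6  s4:6  s5:5  s6:5  s7:5  s8:0 — peak 6.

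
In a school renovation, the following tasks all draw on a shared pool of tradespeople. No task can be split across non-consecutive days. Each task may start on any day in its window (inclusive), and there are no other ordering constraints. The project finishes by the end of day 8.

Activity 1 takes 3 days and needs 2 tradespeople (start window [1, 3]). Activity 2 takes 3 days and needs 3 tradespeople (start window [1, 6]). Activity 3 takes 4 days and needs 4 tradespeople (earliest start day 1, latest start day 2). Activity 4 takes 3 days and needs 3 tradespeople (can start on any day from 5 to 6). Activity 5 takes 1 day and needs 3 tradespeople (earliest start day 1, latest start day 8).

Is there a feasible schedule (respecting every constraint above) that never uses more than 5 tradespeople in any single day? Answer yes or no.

Total tradesperson-days = 43; over 8 days the average is 43/8 > 5, so some day must exceed 5.

no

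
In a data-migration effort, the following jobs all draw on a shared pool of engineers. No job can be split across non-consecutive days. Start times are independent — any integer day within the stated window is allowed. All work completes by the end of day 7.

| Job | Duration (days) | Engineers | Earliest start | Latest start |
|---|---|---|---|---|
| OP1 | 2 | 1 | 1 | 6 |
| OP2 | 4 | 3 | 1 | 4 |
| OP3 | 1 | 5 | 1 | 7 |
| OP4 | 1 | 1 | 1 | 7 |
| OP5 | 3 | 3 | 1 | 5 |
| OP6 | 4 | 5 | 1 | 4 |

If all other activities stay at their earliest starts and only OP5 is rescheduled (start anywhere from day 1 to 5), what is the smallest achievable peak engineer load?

15

OP5@1: d1:18  d2:12  d3:11  d4:8  d5:0  d6:0  d7:0 → peak 18
OP5@2: d1:15  d2:12  d3:11  d4:11  d5:0  d6:0  d7:0 → peak 15
OP5@3: d1:15  d2:9  d3:11  d4:11  d5:3  d6:0  d7:0 → peak 15
OP5@4: d1:15  d2:9  d3:8  d4:11  d5:3  d6:3  d7:0 → peak 15
OP5@5: d1:15  d2:9  d3:8  d4:8  d5:3  d6:3  d7:3 → peak 15
Best is OP5@2, peak 15.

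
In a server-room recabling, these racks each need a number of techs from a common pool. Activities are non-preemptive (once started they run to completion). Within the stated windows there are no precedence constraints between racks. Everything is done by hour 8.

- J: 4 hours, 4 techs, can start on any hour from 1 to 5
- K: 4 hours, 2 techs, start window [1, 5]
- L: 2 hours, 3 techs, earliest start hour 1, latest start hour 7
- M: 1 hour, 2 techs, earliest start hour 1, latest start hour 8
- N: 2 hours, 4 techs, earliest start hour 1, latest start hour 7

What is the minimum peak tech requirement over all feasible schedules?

Early-start (J@1, K@1, L@1, M@1, N@1) gives peak 15: h1:15  h2:13  h3:6  h4:6  h5:0  h6:0  h7:0  h8:0.
Shift L→5, M→5, N→7.
Schedule J@1, K@1, L@5, M@5, N@7: h1:6  h2:6  h3:6  h4:6  h5:5  h6:3  h7:4  h8:4 — peak 6.

6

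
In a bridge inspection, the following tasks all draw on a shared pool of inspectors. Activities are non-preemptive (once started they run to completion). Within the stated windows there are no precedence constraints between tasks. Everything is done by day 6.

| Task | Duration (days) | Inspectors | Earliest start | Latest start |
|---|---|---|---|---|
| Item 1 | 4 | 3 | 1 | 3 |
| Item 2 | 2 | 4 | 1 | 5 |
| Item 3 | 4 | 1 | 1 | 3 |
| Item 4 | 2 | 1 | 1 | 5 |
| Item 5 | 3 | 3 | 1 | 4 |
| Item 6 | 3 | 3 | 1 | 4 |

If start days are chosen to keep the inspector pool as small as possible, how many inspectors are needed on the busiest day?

Early-start (Item 1@1, Item 2@1, Item 3@1, Item 4@1, Item 5@1, Item 6@1) gives peak 15: d1:15  d2:15  d3:10  d4:4  d5:0  d6:0.
Shift Item 2→5, Item 6→4.
Schedule Item 1@1, Item 2@5, Item 3@1, Item 4@1, Item 5@1, Item 6@4: d1:8  d2:8  d3:7  d4:7  d5:7  d6:7 — peak 8.
Total inspector-days = 44 over 6 days ⇒ peak ≥ ⌈44/6⌉ = 8, so 8 is optimal.

8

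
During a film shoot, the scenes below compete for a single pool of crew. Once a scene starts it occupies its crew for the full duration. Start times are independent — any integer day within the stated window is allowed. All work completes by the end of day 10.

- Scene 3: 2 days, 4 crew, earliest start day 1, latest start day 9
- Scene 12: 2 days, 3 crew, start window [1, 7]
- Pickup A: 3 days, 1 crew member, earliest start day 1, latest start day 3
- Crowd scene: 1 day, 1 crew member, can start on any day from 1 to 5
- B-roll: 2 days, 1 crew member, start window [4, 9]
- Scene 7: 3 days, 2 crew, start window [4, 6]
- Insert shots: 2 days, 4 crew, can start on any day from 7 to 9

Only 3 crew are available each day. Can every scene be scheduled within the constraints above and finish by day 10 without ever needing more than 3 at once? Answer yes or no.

no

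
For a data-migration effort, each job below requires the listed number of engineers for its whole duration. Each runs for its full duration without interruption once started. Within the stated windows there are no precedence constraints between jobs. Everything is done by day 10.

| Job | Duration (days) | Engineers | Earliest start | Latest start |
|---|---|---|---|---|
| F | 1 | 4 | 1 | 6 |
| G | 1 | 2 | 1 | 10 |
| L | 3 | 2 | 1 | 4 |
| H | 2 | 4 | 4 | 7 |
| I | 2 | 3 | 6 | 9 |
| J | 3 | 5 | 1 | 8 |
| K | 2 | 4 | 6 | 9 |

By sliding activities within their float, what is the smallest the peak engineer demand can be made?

6

Early-start (F@1, G@1, L@1, H@4, I@6, J@1, K@6) gives peak 13: d1:13  d2:7  d3:7  d4:4  d5:4  d6:7  d7:7  d8:0  d9:0  d10:0.
Shift F→4, G→7, L→4, H→5, I→7, K→9.
Schedule F@4, G@7, L@4, H@5, I@7, J@1, K@9: d1:5  d2:5  d3:5  d4:6  d5:6  d6:6  d7:5  d8:3  d9:4  d10:4 — peak 6.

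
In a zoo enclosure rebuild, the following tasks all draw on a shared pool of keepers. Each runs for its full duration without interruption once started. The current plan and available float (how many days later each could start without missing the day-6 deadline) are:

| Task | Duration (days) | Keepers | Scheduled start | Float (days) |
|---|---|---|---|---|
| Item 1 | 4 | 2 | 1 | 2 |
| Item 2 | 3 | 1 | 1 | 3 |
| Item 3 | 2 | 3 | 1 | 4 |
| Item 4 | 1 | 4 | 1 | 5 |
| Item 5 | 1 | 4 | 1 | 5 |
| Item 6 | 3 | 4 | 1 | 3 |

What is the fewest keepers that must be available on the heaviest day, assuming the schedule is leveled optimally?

7

Early-start (Item 1@1, Item 2@1, Item 3@1, Item 4@1, Item 5@1, Item 6@1) gives peak 18: d1:18  d2:10  d3:7  d4:2  d5:0  d6:0.
Shift Item 3→4, Item 4→5, Item 5→6.
Schedule Item 1@1, Item 2@1, Item 3@4, Item 4@5, Item 5@6, Item 6@1: d1:7  d2:7  d3:7  d4:5  d5:7  d6:4 — peak 7.
Total keeper-days = 37 over 6 days ⇒ peak ≥ ⌈37/6⌉ = 7, so 7 is optimal.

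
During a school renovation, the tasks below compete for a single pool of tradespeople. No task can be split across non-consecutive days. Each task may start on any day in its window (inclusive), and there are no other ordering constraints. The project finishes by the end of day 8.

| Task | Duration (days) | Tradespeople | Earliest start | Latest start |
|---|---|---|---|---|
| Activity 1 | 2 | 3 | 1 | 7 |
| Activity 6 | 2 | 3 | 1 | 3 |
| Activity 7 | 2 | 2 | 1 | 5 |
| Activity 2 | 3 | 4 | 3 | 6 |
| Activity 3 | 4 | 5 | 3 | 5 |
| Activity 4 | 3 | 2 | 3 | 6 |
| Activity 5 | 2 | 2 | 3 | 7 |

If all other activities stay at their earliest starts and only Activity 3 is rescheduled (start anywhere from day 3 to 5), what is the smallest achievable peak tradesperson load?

Activity 3@3: d1:8  d2:8  d3:13  d4:13  d5:11  d6:5  d7:0  d8:0 → peak 13
Activity 3@4: d1:8  d2:8  d3:8  d4:13  d5:11  d6:5  d7:5  d8:0 → peak 13
Activity 3@5: d1:8  d2:8  d3:8  d4:8  d5:11  d6:5  d7:5  d8:5 → peak 11
Best is Activity 3@5, peak 11.

11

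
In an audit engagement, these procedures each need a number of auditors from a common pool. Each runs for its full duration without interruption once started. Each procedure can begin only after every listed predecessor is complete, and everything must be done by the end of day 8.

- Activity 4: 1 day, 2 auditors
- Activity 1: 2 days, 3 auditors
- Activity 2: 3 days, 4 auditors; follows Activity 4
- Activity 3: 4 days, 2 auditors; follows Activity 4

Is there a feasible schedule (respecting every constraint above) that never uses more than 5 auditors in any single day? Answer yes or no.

Schedule Activity 4@1, Activity 1@1, Activity 2@6, Activity 3@2: d1:5  d2:5  d3:2  d4:2  d5:2  d6:4  d7:4  d8:4 — peak 5 ≤ 5.

yes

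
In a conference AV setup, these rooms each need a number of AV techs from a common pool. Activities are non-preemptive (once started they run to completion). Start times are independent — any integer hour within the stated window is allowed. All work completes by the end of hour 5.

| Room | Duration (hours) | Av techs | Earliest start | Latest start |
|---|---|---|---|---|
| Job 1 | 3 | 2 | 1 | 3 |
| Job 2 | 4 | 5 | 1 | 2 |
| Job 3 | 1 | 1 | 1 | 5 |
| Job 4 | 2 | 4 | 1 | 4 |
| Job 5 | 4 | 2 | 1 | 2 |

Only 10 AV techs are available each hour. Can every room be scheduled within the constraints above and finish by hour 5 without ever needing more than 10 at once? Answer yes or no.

The minimum achievable peak is 11; 10 < 11, so no feasible schedule stays within the cap.

no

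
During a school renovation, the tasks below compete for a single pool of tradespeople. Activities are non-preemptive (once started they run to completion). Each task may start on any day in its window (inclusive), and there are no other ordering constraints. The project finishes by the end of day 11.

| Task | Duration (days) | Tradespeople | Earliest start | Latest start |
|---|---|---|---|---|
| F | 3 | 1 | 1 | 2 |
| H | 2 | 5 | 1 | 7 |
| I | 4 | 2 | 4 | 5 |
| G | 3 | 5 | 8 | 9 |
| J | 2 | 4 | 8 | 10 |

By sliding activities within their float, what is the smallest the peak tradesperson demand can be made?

9

Schedule F@1, H@1, I@4, G@8, J@8: d1:6  d2:6  d3:1  d4:2  d5:2  d6:2  d7:2  d8:9  d9:9  d10:5  d11:0 — peak 9.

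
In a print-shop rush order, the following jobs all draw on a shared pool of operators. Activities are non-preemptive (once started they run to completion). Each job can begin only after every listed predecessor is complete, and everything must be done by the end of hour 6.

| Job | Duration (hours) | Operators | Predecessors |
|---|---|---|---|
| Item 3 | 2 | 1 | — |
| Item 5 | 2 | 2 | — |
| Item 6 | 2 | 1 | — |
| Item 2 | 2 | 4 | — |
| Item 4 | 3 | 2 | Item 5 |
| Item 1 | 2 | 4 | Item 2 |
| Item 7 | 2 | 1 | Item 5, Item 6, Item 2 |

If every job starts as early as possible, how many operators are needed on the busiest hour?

8

Early-start schedule: Item 3@1, Item 5@1, Item 6@1, Item 2@1, Item 4@3, Item 1@3, Item 7@3.
Load per hour: hour 1: 8, hour 2: 8, hour 3: 7, hour 4: 7, hour 5: 2, hour 6: 0.
Peak is 8.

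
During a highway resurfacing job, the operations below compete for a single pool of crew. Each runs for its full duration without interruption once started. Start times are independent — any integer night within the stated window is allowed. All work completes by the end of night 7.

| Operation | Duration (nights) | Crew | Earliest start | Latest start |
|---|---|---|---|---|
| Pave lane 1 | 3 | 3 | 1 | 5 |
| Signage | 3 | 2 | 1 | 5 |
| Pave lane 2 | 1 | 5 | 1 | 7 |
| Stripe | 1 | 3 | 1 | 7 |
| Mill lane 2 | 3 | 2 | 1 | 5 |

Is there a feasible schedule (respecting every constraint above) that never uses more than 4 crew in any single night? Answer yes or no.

no

Total crew member-nights = 29; over 7 nights the average is 29/7 > 4, so some night must exceed 4.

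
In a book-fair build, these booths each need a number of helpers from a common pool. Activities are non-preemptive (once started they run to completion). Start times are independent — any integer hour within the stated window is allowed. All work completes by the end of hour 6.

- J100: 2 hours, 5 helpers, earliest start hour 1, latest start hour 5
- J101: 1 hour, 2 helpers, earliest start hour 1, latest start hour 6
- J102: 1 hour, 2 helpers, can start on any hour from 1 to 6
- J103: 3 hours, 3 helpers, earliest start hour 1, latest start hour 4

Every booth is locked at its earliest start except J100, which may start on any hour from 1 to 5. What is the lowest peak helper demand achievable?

7

J100@1: h1:12  h2:8  h3:3  h4:0  h5:0  h6:0 → peak 12
J100@2: h1:7  h2:8  h3:8  h4:0  h5:0  h6:0 → peak 8
J100@3: h1:7  h2:3  h3:8  h4:5  h5:0  h6:0 → peak 8
J100@4: h1:7  h2:3  h3:3  h4:5  h5:5  h6:0 → peak 7
J100@5: h1:7  h2:3  h3:3  h4:0  h5:5  h6:5 → peak 7
Best is J100@4, peak 7.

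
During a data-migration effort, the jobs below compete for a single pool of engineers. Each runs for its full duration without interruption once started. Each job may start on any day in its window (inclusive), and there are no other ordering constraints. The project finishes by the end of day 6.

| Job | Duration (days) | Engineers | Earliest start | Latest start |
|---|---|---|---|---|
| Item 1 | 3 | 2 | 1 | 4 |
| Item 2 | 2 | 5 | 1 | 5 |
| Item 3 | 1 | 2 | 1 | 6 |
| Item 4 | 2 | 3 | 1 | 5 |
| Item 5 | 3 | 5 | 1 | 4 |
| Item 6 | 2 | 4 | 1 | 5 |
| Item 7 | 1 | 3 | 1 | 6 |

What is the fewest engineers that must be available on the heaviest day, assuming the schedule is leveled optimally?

9

Early-start (Item 1@1, Item 2@1, Item 3@1, Item 4@1, Item 5@1, Item 6@1, Item 7@1) gives peak 24: d1:24  d2:19  d3:7  d4:0  d5:0  d6:0.
Shift Item 4→3, Item 5→4, Item 6→5, Item 7→3.
Schedule Item 1@1, Item 2@1, Item 3@1, Item 4@3, Item 5@4, Item 6@5, Item 7@3: d1:9  d2:7  d3:8  d4:8  d5:9  d6:9 — peak 9.
Total engineer-days = 50 over 6 days ⇒ peak ≥ ⌈50/6⌉ = 9, so 9 is optimal.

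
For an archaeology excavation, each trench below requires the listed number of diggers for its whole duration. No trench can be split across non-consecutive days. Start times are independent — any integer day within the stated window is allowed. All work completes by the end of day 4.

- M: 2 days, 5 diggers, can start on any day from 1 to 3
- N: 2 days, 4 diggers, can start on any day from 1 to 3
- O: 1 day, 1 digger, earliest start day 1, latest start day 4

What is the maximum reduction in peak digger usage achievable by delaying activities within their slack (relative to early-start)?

Early-start peak: d1:10  d2:9  d3:0  d4:0 ⇒ 10.
Leveled (M@1, N@3, O@3): d1:5  d2:5  d3:5  d4:4 ⇒ 5.
Reduction 10 − 5 = 5.

5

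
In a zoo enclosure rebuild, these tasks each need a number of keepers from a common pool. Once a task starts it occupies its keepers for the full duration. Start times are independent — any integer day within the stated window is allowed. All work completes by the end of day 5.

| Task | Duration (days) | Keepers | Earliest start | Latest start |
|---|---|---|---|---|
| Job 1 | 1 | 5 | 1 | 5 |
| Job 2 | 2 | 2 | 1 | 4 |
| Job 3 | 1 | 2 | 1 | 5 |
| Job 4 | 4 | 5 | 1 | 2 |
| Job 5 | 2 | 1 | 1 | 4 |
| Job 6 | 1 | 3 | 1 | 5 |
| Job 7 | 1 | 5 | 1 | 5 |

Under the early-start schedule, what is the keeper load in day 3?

At early start, day 3 has: Job 4.
Demand: 5 = 5.

5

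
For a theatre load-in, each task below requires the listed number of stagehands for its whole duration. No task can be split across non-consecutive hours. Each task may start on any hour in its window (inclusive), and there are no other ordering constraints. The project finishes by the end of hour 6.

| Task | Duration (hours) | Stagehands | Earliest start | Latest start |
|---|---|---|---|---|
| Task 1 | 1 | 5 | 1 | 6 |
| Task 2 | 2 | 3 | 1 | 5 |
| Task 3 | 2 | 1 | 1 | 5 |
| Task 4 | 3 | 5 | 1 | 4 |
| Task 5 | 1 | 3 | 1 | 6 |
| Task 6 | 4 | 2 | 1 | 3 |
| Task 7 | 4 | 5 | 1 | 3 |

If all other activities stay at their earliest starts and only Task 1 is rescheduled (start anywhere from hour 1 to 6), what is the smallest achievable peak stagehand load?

19

Task 1@1: h1:24  h2:16  h3:12  h4:7  h5:0  h6:0 → peak 24
Task 1@2: h1:19  h2:21  h3:12  h4:7  h5:0  h6:0 → peak 21
Task 1@3: h1:19  h2:16  h3:17  h4:7  h5:0  h6:0 → peak 19
Task 1@4: h1:19  h2:16  h3:12  h4:12  h5:0  h6:0 → peak 19
Task 1@5: h1:19  h2:16  h3:12  h4:7  h5:5  h6:0 → peak 19
Task 1@6: h1:19  h2:16  h3:12  h4:7  h5:0  h6:5 → peak 19
Best is Task 1@3, peak 19.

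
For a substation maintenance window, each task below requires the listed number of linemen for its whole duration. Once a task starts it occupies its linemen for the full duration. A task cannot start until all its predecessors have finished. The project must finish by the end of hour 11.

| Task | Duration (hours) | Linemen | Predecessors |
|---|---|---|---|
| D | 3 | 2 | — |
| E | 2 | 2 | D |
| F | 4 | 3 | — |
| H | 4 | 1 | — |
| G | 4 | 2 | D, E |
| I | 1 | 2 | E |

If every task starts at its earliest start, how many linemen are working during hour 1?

At early start, hour 1 has: D, F, H.
Demand: 2 + 3 + 1 = 6.

6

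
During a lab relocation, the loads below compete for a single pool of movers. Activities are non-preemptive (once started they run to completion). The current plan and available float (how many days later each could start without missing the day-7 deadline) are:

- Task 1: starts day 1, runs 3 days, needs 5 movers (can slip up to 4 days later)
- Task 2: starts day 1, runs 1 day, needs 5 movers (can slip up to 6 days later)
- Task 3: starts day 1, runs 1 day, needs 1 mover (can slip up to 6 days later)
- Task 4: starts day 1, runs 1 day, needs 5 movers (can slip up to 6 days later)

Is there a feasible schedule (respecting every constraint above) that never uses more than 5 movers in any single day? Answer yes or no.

Schedule Task 1@1, Task 2@4, Task 3@5, Task 4@6: d1:5  d2:5  d3:5  d4:5  d5:1  d6:5  d7:0 — peak 5 ≤ 5.

yes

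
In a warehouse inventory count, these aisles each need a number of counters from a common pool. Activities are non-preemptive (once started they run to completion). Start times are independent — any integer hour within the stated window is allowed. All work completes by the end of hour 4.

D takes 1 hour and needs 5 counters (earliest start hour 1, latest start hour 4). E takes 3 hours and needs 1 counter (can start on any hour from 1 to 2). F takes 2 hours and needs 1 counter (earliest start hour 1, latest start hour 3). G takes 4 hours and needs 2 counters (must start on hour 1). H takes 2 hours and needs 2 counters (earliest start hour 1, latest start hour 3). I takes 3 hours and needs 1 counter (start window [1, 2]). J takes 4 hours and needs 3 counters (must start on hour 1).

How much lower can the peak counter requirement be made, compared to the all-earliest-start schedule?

5

Early-start peak: h1:15  h2:10  h3:7  h4:5 ⇒ 15.
Leveled (D@1, E@2, F@2, G@1, H@2, I@2, J@1): h1:10  h2:10  h3:10  h4:7 ⇒ 10.
Reduction 15 − 10 = 5.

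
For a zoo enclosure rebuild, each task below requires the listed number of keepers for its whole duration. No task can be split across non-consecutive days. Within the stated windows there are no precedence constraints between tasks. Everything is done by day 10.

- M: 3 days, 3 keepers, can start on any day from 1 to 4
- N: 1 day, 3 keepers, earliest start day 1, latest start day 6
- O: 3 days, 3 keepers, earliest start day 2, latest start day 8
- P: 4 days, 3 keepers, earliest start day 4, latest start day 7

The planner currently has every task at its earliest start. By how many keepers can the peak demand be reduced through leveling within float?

0

Early-start peak: d1:6  d2:6  d3:6  d4:6  d5:3  d6:3  d7:3  d8:0  d9:0  d10:0 ⇒ 6.
Leveled (M@1, N@1, O@2, P@4): d1:6  d2:6  d3:6  d4:6  d5:3  d6:3  d7:3  d8:0  d9:0  d10:0 ⇒ 6.
Reduction 6 − 6 = 0.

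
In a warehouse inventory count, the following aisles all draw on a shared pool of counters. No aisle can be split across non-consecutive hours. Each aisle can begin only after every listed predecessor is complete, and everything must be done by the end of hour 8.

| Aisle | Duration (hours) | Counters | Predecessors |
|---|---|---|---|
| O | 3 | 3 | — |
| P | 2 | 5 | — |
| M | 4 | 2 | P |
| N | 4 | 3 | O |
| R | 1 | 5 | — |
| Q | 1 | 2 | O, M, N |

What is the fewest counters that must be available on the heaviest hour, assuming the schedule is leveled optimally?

Early-start (O@1, P@1, M@3, N@4, R@1, Q@8) gives peak 13: h1:13  h2:8  h3:5  h4:5  h5:5  h6:5  h7:3  h8:2.
Shift R→7.
Schedule O@1, P@1, M@3, N@4, R@7, Q@8: h1:8  h2:8  h3:5  h4:5  h5:5  h6:5  h7:8  h8:2 — peak 8.
No arrangement of the 24 feasible schedules does better.

8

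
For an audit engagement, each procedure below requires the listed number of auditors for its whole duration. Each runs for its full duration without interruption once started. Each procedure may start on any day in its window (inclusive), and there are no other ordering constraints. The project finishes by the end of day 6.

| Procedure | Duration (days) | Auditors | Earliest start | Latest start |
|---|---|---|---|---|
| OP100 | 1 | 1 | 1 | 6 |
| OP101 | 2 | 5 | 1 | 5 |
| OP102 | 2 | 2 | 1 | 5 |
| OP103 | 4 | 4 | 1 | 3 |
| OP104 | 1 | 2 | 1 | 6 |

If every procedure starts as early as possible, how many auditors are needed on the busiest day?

14

Early-start schedule: OP100@1, OP101@1, OP102@1, OP103@1, OP104@1.
Load per day: day 1: 14, day 2: 11, day 3: 4, day 4: 4, day 5: 0, day 6: 0.
Peak is 14.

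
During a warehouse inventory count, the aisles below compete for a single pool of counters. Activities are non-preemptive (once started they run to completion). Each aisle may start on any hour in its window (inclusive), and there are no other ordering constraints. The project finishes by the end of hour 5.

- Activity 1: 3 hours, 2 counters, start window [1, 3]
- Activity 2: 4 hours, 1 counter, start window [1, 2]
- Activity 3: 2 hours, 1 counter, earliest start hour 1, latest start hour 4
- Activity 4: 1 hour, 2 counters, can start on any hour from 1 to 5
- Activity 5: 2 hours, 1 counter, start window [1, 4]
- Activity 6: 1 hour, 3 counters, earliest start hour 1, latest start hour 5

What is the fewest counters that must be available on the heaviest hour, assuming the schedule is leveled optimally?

4

Early-start (Activity 1@1, Activity 2@1, Activity 3@1, Activity 4@1, Activity 5@1, Activity 6@1) gives peak 10: h1:10  h2:5  h3:3  h4:1  h5:0.
Shift Activity 4→4, Activity 5→3, Activity 6→5.
Schedule Activity 1@1, Activity 2@1, Activity 3@1, Activity 4@4, Activity 5@3, Activity 6@5: h1:4  h2:4  h3:4  h4:4  h5:3 — peak 4.
Total counter-hours = 19 over 5 hours ⇒ peak ≥ ⌈19/5⌉ = 4, so 4 is optimal.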